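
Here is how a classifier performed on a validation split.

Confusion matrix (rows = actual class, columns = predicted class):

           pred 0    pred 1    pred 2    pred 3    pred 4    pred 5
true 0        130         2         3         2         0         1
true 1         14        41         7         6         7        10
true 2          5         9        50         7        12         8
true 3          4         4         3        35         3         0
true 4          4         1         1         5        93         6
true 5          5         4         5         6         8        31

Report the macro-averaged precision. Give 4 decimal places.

0.6804

Per-class precision (TP/(TP+FP)):
  0: TP=130, FP=14+5+4+4+5=32 → 130/162 = 0.80247
  1: TP=41, FP=2+9+4+1+4=20 → 41/61 = 0.67213
  2: TP=50, FP=3+7+3+1+5=19 → 50/69 = 0.72464
  3: TP=35, FP=2+6+7+5+6=26 → 35/61 = 0.57377
  4: TP=93, FP=0+7+12+3+8=30 → 93/123 = 0.75610
  5: TP=31, FP=1+10+8+0+6=25 → 31/56 = 0.55357
Macro-precision = mean = (0.80247 + 0.67213 + 0.72464 + 0.57377 + 0.75610 + 0.55357) / 6 = 0.6804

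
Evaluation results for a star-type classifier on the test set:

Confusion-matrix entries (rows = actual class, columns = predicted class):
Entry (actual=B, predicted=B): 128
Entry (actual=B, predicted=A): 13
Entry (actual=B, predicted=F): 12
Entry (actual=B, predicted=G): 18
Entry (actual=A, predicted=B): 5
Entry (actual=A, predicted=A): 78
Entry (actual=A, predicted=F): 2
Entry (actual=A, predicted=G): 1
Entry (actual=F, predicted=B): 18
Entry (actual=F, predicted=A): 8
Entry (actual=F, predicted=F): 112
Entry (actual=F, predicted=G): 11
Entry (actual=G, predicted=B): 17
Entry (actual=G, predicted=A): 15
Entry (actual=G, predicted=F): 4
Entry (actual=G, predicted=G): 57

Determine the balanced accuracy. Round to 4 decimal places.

0.7550

Balanced accuracy = mean of per-class recall.
  B: recall = 128/171 = 0.74854
  A: recall = 78/86 = 0.90698
  F: recall = 112/149 = 0.75168
  G: recall = 57/93 = 0.61290
Mean = (0.74854 + 0.90698 + 0.75168 + 0.61290) / 4 = 0.7550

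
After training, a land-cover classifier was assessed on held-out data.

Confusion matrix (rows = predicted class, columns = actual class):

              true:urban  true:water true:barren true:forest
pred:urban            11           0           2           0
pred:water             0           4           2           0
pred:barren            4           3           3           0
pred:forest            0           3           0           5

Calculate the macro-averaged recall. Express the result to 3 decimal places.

0.640

Per-class recall (TP/(TP+FN)):
  urban: TP=11, FN=0+4+0=4 → 11/15 = 0.7333
  water: TP=4, FN=0+3+3=6 → 4/10 = 0.4000
  barren: TP=3, FN=2+2+0=4 → 3/7 = 0.4286
  forest: TP=5, FN=0+0+0=0 → 5/5 = 1.0000
Macro-recall = mean = (0.7333 + 0.4000 + 0.4286 + 1.0000) / 4 = 0.640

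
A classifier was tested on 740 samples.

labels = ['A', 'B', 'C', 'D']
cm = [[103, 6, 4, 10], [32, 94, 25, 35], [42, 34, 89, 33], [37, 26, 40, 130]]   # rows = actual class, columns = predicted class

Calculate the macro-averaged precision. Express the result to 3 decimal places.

Per-class precision (TP/(TP+FP)):
  A: TP=103, FP=32+42+37=111 → 103/214 = 0.4813
  B: TP=94, FP=6+34+26=66 → 94/160 = 0.5875
  C: TP=89, FP=4+25+40=69 → 89/158 = 0.5633
  D: TP=130, FP=10+35+33=78 → 130/208 = 0.6250
Macro-precision = mean = (0.4813 + 0.5875 + 0.5633 + 0.6250) / 4 = 0.564

0.564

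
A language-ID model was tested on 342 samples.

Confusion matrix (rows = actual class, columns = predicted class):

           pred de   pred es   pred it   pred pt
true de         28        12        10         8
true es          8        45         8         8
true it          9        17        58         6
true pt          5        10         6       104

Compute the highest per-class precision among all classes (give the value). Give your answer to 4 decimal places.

Per-class precision (TP/(TP+FP)):
  de: TP=28, FP=8+9+5=22 → 28/50 = 0.56000
  es: TP=45, FP=12+17+10=39 → 45/84 = 0.53571
  it: TP=58, FP=10+8+6=24 → 58/82 = 0.70732
  pt: TP=104, FP=8+8+6=22 → 104/126 = 0.82540
Highest is class 'pt' with precision = 0.8254.

0.8254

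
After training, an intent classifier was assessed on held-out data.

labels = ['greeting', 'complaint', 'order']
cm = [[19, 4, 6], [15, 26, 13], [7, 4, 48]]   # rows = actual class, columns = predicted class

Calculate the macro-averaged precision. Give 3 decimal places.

0.648

Per-class precision (TP/(TP+FP)):
  greeting: TP=19, FP=15+7=22 → 19/41 = 0.4634
  complaint: TP=26, FP=4+4=8 → 26/34 = 0.7647
  order: TP=48, FP=6+13=19 → 48/67 = 0.7164
Macro-precision = mean = (0.4634 + 0.7647 + 0.7164) / 3 = 0.648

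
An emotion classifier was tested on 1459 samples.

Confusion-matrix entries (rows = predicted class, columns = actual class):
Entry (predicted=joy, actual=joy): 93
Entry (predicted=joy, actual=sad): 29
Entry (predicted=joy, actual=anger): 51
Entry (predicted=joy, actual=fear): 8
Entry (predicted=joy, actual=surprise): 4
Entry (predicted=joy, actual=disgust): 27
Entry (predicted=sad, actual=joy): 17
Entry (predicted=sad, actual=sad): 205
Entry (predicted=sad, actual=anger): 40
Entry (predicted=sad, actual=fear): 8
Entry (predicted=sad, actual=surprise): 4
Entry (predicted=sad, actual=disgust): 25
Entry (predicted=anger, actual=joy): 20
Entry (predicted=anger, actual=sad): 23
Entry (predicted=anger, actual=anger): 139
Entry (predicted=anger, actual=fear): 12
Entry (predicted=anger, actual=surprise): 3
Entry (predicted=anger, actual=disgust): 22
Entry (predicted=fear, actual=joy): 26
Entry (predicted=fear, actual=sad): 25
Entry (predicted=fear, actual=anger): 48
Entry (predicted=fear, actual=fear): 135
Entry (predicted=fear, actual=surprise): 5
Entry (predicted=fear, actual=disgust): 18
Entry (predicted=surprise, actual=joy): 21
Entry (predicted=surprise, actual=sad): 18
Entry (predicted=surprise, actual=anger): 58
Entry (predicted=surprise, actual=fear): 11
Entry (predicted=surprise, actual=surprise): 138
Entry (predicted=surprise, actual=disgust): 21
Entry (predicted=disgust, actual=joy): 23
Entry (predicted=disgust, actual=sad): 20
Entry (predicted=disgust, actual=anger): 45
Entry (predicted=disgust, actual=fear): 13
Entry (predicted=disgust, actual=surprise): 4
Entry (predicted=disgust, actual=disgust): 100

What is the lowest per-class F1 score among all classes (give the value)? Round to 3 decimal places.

Per-class F1 score (2·TP/(2·TP+FP+FN)):
  joy: TP=93, FP=29+51+8+4+27=119, FN=17+20+26+21+23=107 → 186/412 = 0.4515
  sad: TP=205, FP=17+40+8+4+25=94, FN=29+23+25+18+20=115 → 410/619 = 0.6624
  anger: TP=139, FP=20+23+12+3+22=80, FN=51+40+48+58+45=242 → 278/600 = 0.4633
  fear: TP=135, FP=26+25+48+5+18=122, FN=8+8+12+11+13=52 → 270/444 = 0.6081
  surprise: TP=138, FP=21+18+58+11+21=129, FN=4+4+3+5+4=20 → 276/425 = 0.6494
  disgust: TP=100, FP=23+20+45+13+4=105, FN=27+25+22+18+21=113 → 200/418 = 0.4785
Lowest is class 'joy' with F1 score = 0.451.

0.451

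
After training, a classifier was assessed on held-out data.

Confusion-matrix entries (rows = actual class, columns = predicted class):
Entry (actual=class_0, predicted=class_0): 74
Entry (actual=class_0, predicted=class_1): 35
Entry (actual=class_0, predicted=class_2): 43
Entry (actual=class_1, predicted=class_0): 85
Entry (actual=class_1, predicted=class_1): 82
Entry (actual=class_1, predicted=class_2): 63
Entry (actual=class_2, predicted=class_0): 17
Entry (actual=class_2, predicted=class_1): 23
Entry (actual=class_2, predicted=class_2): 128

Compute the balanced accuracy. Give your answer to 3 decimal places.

Balanced accuracy = mean of per-class recall.
  class_0: recall = 74/152 = 0.4868
  class_1: recall = 82/230 = 0.3565
  class_2: recall = 128/168 = 0.7619
Mean = (0.4868 + 0.3565 + 0.7619) / 3 = 0.535

0.535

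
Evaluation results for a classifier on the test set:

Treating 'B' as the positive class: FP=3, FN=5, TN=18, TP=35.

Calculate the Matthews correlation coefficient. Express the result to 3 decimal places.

0.718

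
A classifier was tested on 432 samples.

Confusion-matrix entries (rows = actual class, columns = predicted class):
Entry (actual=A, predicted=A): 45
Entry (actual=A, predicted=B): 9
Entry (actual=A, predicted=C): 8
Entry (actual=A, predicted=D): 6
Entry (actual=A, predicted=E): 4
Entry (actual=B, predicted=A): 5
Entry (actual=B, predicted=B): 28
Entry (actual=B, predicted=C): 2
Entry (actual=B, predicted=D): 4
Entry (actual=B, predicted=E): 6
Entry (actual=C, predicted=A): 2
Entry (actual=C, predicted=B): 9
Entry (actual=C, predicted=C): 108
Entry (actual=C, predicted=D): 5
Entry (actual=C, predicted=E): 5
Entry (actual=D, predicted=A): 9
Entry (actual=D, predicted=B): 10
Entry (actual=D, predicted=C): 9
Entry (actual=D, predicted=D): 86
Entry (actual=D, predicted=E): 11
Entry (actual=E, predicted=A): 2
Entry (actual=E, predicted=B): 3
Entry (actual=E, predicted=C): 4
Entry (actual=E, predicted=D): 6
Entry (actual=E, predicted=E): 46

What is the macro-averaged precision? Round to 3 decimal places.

0.691

Per-class precision (TP/(TP+FP)):
  A: TP=45, FP=5+2+9+2=18 → 45/63 = 0.7143
  B: TP=28, FP=9+9+10+3=31 → 28/59 = 0.4746
  C: TP=108, FP=8+2+9+4=23 → 108/131 = 0.8244
  D: TP=86, FP=6+4+5+6=21 → 86/107 = 0.8037
  E: TP=46, FP=4+6+5+11=26 → 46/72 = 0.6389
Macro-precision = mean = (0.7143 + 0.4746 + 0.8244 + 0.8037 + 0.6389) / 5 = 0.691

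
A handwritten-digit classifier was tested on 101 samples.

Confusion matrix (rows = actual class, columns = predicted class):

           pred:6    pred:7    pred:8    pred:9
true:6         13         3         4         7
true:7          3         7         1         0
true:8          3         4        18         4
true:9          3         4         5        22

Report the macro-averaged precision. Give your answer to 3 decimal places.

0.572

Per-class precision (TP/(TP+FP)):
  6: TP=13, FP=3+3+3=9 → 13/22 = 0.5909
  7: TP=7, FP=3+4+4=11 → 7/18 = 0.3889
  8: TP=18, FP=4+1+5=10 → 18/28 = 0.6429
  9: TP=22, FP=7+0+4=11 → 22/33 = 0.6667
Macro-precision = mean = (0.5909 + 0.3889 + 0.6429 + 0.6667) / 4 = 0.572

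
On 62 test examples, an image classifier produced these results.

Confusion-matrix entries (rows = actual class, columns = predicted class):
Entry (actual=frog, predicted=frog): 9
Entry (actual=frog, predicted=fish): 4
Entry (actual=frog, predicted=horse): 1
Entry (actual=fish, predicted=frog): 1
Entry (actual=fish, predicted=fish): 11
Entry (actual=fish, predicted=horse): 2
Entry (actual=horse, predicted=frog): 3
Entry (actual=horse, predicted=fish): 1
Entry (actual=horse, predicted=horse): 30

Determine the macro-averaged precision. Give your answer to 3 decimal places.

Per-class precision (TP/(TP+FP)):
  frog: TP=9, FP=1+3=4 → 9/13 = 0.6923
  fish: TP=11, FP=4+1=5 → 11/16 = 0.6875
  horse: TP=30, FP=1+2=3 → 30/33 = 0.9091
Macro-precision = mean = (0.6923 + 0.6875 + 0.9091) / 3 = 0.763

0.763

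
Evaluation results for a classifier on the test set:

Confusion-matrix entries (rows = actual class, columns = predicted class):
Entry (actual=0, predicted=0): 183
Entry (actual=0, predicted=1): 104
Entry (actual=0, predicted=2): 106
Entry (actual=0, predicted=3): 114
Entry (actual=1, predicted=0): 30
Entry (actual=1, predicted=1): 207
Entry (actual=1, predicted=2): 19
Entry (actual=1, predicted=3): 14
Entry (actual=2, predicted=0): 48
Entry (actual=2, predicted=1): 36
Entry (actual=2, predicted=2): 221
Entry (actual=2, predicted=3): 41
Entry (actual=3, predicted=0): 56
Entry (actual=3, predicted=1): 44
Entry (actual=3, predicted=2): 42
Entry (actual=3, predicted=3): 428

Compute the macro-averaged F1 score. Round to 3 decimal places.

Per-class F1 score (2·TP/(2·TP+FP+FN)):
  0: TP=183, FP=30+48+56=134, FN=104+106+114=324 → 366/824 = 0.4442
  1: TP=207, FP=104+36+44=184, FN=30+19+14=63 → 414/661 = 0.6263
  2: TP=221, FP=106+19+42=167, FN=48+36+41=125 → 442/734 = 0.6022
  3: TP=428, FP=114+14+41=169, FN=56+44+42=142 → 856/1167 = 0.7335
Macro-F1 score = mean = (0.4442 + 0.6263 + 0.6022 + 0.7335) / 4 = 0.602

0.602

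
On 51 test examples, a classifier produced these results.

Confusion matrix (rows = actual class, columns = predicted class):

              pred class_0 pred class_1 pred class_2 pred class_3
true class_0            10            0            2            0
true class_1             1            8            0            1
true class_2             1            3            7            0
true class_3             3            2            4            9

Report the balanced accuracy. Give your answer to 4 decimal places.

0.6924

Balanced accuracy = mean of per-class recall.
  class_0: recall = 10/12 = 0.83333
  class_1: recall = 8/10 = 0.80000
  class_2: recall = 7/11 = 0.63636
  class_3: recall = 9/18 = 0.50000
Mean = (0.83333 + 0.80000 + 0.63636 + 0.50000) / 4 = 0.6924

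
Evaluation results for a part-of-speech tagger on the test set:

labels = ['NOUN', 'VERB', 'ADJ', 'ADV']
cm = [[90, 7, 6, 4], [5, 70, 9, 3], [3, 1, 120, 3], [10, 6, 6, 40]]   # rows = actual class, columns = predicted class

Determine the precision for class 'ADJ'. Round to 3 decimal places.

One-vs-rest for 'ADJ': TP = diagonal; FP = other classes predicted 'ADJ'; FN = 'ADJ' predicted as other.
precision = TP/(TP+FP).
ADJ: TP=120, FP=6+9+6=21 → 120/141 = 0.8511

0.851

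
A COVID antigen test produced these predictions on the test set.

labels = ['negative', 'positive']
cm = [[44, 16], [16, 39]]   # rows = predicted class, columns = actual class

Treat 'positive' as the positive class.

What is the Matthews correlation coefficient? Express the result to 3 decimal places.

MCC = (TP·TN − FP·FN) / √((TP+FP)(TP+FN)(TN+FP)(TN+FN))
Numerator = 39·44 − 16·16 = 1460
Denominator = √(55·55·60·60) = √10890000 = 3300.0000
MCC = 1460 / 3300.0000 = 0.442

0.442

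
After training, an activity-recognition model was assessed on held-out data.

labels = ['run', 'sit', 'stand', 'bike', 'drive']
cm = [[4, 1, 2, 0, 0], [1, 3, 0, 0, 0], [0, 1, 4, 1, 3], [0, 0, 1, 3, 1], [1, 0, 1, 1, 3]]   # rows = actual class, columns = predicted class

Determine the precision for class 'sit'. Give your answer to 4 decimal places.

0.6000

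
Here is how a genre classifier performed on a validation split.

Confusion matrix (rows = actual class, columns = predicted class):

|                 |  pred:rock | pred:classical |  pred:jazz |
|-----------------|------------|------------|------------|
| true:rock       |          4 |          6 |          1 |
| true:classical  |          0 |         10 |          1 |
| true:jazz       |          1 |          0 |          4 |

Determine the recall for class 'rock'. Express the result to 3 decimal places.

0.364

Treat 'rock' as positive and all other classes as negative.
recall = TP/(TP+FN).
rock: TP=4, FN=6+1=7 → 4/11 = 0.3636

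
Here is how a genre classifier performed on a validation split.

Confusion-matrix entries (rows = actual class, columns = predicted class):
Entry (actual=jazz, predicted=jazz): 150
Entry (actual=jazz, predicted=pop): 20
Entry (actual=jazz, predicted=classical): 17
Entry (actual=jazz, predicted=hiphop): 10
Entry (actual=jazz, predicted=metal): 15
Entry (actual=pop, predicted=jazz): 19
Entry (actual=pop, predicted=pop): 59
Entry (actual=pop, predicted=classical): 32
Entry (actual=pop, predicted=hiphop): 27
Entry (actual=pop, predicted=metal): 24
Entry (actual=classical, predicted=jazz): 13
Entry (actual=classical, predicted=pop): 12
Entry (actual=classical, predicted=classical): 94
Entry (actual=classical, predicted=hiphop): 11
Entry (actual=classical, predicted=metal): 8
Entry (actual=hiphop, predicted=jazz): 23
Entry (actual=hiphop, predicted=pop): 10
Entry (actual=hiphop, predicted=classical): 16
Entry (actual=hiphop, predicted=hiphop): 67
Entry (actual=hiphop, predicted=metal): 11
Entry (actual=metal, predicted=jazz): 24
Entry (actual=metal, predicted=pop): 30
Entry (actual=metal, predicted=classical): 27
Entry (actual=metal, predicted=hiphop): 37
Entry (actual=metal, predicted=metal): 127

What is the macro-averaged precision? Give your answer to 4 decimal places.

Per-class precision (TP/(TP+FP)):
  jazz: TP=150, FP=19+13+23+24=79 → 150/229 = 0.65502
  pop: TP=59, FP=20+12+10+30=72 → 59/131 = 0.45038
  classical: TP=94, FP=17+32+16+27=92 → 94/186 = 0.50538
  hiphop: TP=67, FP=10+27+11+37=85 → 67/152 = 0.44079
  metal: TP=127, FP=15+24+8+11=58 → 127/185 = 0.68649
Macro-precision = mean = (0.65502 + 0.45038 + 0.50538 + 0.44079 + 0.68649) / 5 = 0.5476

0.5476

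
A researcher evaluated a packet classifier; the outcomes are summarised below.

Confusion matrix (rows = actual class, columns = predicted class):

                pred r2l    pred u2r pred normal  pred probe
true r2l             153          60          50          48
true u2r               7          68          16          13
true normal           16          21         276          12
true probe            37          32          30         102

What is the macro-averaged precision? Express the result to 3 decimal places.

0.605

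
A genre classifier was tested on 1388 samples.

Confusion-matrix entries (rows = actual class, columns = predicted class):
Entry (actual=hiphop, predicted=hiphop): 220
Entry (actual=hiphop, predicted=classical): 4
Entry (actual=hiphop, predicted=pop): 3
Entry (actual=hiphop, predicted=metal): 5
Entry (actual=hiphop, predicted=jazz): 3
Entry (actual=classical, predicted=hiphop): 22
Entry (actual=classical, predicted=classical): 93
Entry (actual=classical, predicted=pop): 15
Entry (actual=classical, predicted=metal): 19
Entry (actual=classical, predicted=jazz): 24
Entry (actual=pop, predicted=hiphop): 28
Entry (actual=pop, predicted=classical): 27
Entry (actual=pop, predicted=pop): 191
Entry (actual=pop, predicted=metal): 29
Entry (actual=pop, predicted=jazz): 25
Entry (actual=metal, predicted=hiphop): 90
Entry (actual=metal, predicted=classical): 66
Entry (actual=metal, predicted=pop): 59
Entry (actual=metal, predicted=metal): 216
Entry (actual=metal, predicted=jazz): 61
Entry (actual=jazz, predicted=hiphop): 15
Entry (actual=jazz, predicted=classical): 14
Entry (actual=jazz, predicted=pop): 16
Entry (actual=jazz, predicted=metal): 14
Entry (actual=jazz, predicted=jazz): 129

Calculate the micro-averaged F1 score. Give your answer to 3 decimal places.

0.612

Micro-averaging pools counts across classes: ΣTP=849, ΣFP=539, ΣFN=539.
Micro-F1 score = 2·TP/(2·TP+FP+FN) on pooled counts = 0.612 (equals overall accuracy in single-label multiclass).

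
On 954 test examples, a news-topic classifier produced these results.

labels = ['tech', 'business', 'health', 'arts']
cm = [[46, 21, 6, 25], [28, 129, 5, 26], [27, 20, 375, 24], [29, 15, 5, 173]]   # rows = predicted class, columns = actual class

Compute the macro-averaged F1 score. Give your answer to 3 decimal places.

Per-class F1 score (2·TP/(2·TP+FP+FN)):
  tech: TP=46, FP=21+6+25=52, FN=28+27+29=84 → 92/228 = 0.4035
  business: TP=129, FP=28+5+26=59, FN=21+20+15=56 → 258/373 = 0.6917
  health: TP=375, FP=27+20+24=71, FN=6+5+5=16 → 750/837 = 0.8961
  arts: TP=173, FP=29+15+5=49, FN=25+26+24=75 → 346/470 = 0.7362
Macro-F1 score = mean = (0.4035 + 0.6917 + 0.8961 + 0.7362) / 4 = 0.682

0.682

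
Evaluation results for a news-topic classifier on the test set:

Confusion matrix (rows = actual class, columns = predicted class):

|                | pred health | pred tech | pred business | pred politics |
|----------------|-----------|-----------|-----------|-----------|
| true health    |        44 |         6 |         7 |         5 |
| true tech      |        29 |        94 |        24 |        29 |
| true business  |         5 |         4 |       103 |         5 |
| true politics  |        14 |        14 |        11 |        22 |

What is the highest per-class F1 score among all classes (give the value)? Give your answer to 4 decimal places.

0.7863

Per-class F1 score (2·TP/(2·TP+FP+FN)):
  health: TP=44, FP=29+5+14=48, FN=6+7+5=18 → 88/154 = 0.57143
  tech: TP=94, FP=6+4+14=24, FN=29+24+29=82 → 188/294 = 0.63946
  business: TP=103, FP=7+24+11=42, FN=5+4+5=14 → 206/262 = 0.78626
  politics: TP=22, FP=5+29+5=39, FN=14+14+11=39 → 44/122 = 0.36066
Highest is class 'business' with F1 score = 0.7863.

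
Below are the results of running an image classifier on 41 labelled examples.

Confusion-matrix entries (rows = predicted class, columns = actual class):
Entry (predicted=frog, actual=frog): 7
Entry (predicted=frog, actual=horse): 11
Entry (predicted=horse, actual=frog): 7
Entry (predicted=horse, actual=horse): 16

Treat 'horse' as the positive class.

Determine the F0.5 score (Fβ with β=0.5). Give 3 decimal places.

Fβ = (1+β²)·TP / ((1+β²)·TP + β²·FN + FP), with β²=1/4
= 1.25·16 / (1.25·16 + 0.25·11 + 7) = 0.672

0.672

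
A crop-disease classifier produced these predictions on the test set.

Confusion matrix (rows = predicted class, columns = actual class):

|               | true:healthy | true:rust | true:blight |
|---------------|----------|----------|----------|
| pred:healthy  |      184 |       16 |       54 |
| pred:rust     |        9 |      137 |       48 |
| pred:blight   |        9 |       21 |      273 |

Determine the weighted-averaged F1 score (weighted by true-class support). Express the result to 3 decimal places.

Per-class F1 score (2·TP/(2·TP+FP+FN)):
  healthy: TP=184, FP=16+54=70, FN=9+9=18 → 368/456 = 0.8070
  rust: TP=137, FP=9+48=57, FN=16+21=37 → 274/368 = 0.7446
  blight: TP=273, FP=9+21=30, FN=54+48=102 → 546/678 = 0.8053
Weighted-F1 score = Σ (supportᵢ/N)·F1 scoreᵢ with N=751: (202/751)·0.8070 + (174/751)·0.7446 + (375/751)·0.8053 = 0.792

0.792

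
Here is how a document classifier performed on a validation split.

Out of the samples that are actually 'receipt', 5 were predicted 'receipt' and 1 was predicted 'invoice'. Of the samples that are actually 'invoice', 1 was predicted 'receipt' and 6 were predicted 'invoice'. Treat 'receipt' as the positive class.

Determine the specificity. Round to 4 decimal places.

0.8571

Specificity = TN/(TN+FP) = 6/(6+1) = 0.8571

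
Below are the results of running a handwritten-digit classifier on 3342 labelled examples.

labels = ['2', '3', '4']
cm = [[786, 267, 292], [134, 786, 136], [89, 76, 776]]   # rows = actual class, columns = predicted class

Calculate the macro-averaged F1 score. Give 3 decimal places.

0.704

Per-class F1 score (2·TP/(2·TP+FP+FN)):
  2: TP=786, FP=134+89=223, FN=267+292=559 → 1572/2354 = 0.6678
  3: TP=786, FP=267+76=343, FN=134+136=270 → 1572/2185 = 0.7195
  4: TP=776, FP=292+136=428, FN=89+76=165 → 1552/2145 = 0.7235
Macro-F1 score = mean = (0.6678 + 0.7195 + 0.7235) / 3 = 0.704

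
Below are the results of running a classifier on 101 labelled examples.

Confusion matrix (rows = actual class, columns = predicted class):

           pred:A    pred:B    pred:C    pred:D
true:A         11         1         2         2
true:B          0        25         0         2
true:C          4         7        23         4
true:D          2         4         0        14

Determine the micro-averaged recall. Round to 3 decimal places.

0.723

Micro-averaging pools counts across classes: ΣTP=73, ΣFP=28, ΣFN=28.
Micro-recall = TP/(TP+FN) on pooled counts = 0.723 (equals overall accuracy in single-label multiclass).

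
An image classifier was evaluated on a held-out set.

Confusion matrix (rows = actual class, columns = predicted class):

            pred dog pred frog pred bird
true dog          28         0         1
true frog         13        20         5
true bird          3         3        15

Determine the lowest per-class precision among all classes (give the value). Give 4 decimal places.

0.6364

Per-class precision (TP/(TP+FP)):
  dog: TP=28, FP=13+3=16 → 28/44 = 0.63636
  frog: TP=20, FP=0+3=3 → 20/23 = 0.86957
  bird: TP=15, FP=1+5=6 → 15/21 = 0.71429
Lowest is class 'dog' with precision = 0.6364.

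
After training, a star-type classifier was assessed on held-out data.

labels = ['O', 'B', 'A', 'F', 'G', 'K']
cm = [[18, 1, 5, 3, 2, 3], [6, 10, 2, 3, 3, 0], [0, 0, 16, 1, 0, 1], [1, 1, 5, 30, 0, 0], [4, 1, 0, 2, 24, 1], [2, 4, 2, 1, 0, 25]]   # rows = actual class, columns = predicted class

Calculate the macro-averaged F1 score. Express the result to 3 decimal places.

0.679

Per-class F1 score (2·TP/(2·TP+FP+FN)):
  O: TP=18, FP=6+0+1+4+2=13, FN=1+5+3+2+3=14 → 36/63 = 0.5714
  B: TP=10, FP=1+0+1+1+4=7, FN=6+2+3+3+0=14 → 20/41 = 0.4878
  A: TP=16, FP=5+2+5+0+2=14, FN=0+0+1+0+1=2 → 32/48 = 0.6667
  F: TP=30, FP=3+3+1+2+1=10, FN=1+1+5+0+0=7 → 60/77 = 0.7792
  G: TP=24, FP=2+3+0+0+0=5, FN=4+1+0+2+1=8 → 48/61 = 0.7869
  K: TP=25, FP=3+0+1+0+1=5, FN=2+4+2+1+0=9 → 50/64 = 0.7813
Macro-F1 score = mean = (0.5714 + 0.4878 + 0.6667 + 0.7792 + 0.7869 + 0.7813) / 6 = 0.679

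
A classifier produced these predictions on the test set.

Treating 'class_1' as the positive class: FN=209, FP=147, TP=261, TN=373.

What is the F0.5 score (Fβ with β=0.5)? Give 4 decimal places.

Fβ = (1+β²)·TP / ((1+β²)·TP + β²·FN + FP), with β²=1/4
= 1.25·261 / (1.25·261 + 0.25·209 + 147) = 0.6208

0.6208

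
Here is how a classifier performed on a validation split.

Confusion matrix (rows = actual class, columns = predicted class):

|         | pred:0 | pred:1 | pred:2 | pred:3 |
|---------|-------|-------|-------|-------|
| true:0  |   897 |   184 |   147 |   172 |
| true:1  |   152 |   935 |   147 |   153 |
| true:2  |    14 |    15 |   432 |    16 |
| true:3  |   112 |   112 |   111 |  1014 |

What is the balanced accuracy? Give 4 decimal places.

0.7430

Balanced accuracy = mean of per-class recall.
  0: recall = 897/1400 = 0.64071
  1: recall = 935/1387 = 0.67412
  2: recall = 432/477 = 0.90566
  3: recall = 1014/1349 = 0.75167
Mean = (0.64071 + 0.67412 + 0.90566 + 0.75167) / 4 = 0.7430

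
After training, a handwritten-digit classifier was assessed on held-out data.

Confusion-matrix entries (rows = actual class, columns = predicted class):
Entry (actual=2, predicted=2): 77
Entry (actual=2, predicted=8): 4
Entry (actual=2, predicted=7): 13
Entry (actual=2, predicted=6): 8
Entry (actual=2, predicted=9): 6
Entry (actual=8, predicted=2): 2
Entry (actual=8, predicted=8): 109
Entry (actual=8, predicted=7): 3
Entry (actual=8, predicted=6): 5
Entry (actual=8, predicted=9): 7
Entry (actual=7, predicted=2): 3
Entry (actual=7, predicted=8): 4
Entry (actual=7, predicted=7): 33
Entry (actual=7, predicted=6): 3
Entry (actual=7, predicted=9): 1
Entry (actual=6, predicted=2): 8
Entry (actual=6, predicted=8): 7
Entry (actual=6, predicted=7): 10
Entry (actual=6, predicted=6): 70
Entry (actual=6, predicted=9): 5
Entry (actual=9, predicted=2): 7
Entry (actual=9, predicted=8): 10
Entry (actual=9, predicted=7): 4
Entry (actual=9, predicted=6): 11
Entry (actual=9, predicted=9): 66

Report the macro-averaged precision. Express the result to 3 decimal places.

0.726

Per-class precision (TP/(TP+FP)):
  2: TP=77, FP=2+3+8+7=20 → 77/97 = 0.7938
  8: TP=109, FP=4+4+7+10=25 → 109/134 = 0.8134
  7: TP=33, FP=13+3+10+4=30 → 33/63 = 0.5238
  6: TP=70, FP=8+5+3+11=27 → 70/97 = 0.7216
  9: TP=66, FP=6+7+1+5=19 → 66/85 = 0.7765
Macro-precision = mean = (0.7938 + 0.8134 + 0.5238 + 0.7216 + 0.7765) / 5 = 0.726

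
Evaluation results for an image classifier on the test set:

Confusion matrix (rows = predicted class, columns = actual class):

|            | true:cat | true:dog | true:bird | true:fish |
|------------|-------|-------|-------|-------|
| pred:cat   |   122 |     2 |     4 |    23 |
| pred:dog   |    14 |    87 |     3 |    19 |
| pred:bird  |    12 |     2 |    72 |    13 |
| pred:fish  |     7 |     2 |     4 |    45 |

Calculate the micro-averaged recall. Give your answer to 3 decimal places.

0.756

Micro-averaging pools counts across classes: ΣTP=326, ΣFP=105, ΣFN=105.
Micro-recall = TP/(TP+FN) on pooled counts = 0.756 (equals overall accuracy in single-label multiclass).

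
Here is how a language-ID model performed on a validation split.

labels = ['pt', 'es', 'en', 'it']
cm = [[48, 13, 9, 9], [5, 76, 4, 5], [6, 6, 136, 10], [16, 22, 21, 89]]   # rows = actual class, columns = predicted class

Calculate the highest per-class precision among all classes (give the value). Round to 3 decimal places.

0.800

Per-class precision (TP/(TP+FP)):
  pt: TP=48, FP=5+6+16=27 → 48/75 = 0.6400
  es: TP=76, FP=13+6+22=41 → 76/117 = 0.6496
  en: TP=136, FP=9+4+21=34 → 136/170 = 0.8000
  it: TP=89, FP=9+5+10=24 → 89/113 = 0.7876
Highest is class 'en' with precision = 0.800.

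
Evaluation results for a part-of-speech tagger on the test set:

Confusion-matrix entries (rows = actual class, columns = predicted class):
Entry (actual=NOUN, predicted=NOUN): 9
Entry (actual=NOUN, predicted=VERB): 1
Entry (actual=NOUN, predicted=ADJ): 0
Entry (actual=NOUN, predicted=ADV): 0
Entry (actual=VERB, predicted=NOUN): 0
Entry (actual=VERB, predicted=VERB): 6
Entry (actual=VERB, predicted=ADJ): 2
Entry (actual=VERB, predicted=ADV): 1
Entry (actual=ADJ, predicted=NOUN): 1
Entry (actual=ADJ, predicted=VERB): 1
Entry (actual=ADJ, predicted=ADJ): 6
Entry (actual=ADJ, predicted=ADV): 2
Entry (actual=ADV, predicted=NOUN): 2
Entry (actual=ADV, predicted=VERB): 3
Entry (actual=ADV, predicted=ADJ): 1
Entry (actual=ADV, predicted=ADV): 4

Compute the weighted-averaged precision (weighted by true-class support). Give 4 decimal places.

0.6356

Per-class precision (TP/(TP+FP)):
  NOUN: TP=9, FP=0+1+2=3 → 9/12 = 0.75000
  VERB: TP=6, FP=1+1+3=5 → 6/11 = 0.54545
  ADJ: TP=6, FP=0+2+1=3 → 6/9 = 0.66667
  ADV: TP=4, FP=0+1+2=3 → 4/7 = 0.57143
Weighted-precision = Σ (supportᵢ/N)·precisionᵢ with N=39: (10/39)·0.75000 + (9/39)·0.54545 + (10/39)·0.66667 + (10/39)·0.57143 = 0.6356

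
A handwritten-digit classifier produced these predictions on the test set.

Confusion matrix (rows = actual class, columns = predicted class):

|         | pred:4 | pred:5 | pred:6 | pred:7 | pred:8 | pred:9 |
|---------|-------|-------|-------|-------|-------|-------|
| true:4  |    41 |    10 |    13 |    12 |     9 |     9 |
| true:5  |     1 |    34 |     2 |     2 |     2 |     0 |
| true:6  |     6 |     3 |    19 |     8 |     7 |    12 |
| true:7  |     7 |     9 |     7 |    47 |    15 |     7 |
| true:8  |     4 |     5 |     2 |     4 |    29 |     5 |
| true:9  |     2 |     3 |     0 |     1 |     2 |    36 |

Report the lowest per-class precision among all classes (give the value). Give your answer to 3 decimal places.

Per-class precision (TP/(TP+FP)):
  4: TP=41, FP=1+6+7+4+2=20 → 41/61 = 0.6721
  5: TP=34, FP=10+3+9+5+3=30 → 34/64 = 0.5313
  6: TP=19, FP=13+2+7+2+0=24 → 19/43 = 0.4419
  7: TP=47, FP=12+2+8+4+1=27 → 47/74 = 0.6351
  8: TP=29, FP=9+2+7+15+2=35 → 29/64 = 0.4531
  9: TP=36, FP=9+0+12+7+5=33 → 36/69 = 0.5217
Lowest is class '6' with precision = 0.442.

0.442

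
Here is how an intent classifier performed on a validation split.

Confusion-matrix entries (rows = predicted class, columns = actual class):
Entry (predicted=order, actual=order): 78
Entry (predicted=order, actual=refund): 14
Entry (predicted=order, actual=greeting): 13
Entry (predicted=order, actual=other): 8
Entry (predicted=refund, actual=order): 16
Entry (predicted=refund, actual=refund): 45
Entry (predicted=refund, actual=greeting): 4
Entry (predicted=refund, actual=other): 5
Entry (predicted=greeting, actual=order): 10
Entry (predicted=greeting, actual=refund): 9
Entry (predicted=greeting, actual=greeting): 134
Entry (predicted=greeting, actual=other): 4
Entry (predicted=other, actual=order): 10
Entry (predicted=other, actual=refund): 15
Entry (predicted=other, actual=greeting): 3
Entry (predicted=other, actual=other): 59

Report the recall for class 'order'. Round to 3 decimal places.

0.684

Take TP from the diagonal, FP from the rest of the 'order' prediction marginal, FN from the rest of the 'order' actual marginal.
recall = TP/(TP+FN).
order: TP=78, FN=16+10+10=36 → 78/114 = 0.6842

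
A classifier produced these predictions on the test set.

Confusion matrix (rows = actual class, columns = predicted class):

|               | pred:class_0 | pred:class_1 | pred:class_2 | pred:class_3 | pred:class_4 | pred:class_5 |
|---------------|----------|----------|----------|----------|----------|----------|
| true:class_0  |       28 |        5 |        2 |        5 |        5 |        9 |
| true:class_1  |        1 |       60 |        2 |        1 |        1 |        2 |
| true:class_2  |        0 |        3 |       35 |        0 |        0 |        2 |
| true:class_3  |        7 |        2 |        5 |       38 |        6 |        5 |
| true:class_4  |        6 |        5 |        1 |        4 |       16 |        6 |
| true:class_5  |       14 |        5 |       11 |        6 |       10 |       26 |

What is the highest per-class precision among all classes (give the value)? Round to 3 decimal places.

0.750

Per-class precision (TP/(TP+FP)):
  class_0: TP=28, FP=1+0+7+6+14=28 → 28/56 = 0.5000
  class_1: TP=60, FP=5+3+2+5+5=20 → 60/80 = 0.7500
  class_2: TP=35, FP=2+2+5+1+11=21 → 35/56 = 0.6250
  class_3: TP=38, FP=5+1+0+4+6=16 → 38/54 = 0.7037
  class_4: TP=16, FP=5+1+0+6+10=22 → 16/38 = 0.4211
  class_5: TP=26, FP=9+2+2+5+6=24 → 26/50 = 0.5200
Highest is class 'class_1' with precision = 0.750.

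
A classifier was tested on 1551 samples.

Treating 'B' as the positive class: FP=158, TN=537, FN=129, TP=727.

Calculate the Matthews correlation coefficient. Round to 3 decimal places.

MCC = (TP·TN − FP·FN) / √((TP+FP)(TP+FN)(TN+FP)(TN+FN))
Numerator = 727·537 − 158·129 = 370017
Denominator = √(885·856·695·666) = √350651797200 = 592158.5913
MCC = 370017 / 592158.5913 = 0.625

0.625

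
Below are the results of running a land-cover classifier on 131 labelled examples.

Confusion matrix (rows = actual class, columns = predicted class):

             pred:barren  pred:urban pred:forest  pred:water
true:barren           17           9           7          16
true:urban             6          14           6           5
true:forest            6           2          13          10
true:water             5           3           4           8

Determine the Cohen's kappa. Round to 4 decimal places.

Observed agreement pₒ = trace/N = 52/131 = 0.39695
Expected agreement pₑ = Σ (rowᵢ·colᵢ)/N² = (49·34 + 31·28 + 31·30 + 20·39)/131² = 0.24730
κ = (pₒ − pₑ)/(1 − pₑ) = (0.39695 − 0.24730)/(1 − 0.24730) = 0.1988

0.1988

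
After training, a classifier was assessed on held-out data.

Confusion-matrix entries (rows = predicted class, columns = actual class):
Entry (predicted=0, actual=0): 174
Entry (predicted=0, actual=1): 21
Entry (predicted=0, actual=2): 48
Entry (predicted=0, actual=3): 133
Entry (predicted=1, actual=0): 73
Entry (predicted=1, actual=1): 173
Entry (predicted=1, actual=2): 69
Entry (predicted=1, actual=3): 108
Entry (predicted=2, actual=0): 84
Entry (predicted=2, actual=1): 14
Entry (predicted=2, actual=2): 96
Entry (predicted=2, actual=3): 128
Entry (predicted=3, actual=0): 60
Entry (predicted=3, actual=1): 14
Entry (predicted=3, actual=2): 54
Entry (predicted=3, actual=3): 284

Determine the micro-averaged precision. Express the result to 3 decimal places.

0.474

Micro-averaging pools counts across classes: ΣTP=727, ΣFP=806, ΣFN=806.
Micro-precision = TP/(TP+FP) on pooled counts = 0.474 (equals overall accuracy in single-label multiclass).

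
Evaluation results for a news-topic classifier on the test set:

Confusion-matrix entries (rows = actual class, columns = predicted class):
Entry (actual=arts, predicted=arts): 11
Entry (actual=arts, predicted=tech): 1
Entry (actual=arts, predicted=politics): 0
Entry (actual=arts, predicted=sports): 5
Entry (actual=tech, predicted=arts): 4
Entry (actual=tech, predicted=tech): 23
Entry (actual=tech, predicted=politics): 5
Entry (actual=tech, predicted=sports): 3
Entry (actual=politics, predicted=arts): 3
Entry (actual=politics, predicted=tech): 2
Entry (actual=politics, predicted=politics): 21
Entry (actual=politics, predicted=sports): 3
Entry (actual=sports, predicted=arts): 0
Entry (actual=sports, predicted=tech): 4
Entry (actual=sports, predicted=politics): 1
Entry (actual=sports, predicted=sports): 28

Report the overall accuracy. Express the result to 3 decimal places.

Accuracy = trace / total = (11+23+21+28=83) / 114 = 83/114 = 0.728

0.728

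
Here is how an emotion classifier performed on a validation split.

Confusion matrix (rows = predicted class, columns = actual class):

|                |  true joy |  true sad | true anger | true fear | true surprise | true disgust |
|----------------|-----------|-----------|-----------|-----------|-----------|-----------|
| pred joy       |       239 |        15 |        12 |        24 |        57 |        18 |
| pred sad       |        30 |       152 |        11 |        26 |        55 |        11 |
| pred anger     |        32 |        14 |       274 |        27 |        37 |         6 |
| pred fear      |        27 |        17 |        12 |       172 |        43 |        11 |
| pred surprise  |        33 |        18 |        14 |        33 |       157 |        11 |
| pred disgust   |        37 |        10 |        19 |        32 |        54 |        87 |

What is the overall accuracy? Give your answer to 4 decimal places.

Accuracy = trace / total = (239+152+274+172+157+87=1081) / 1827 = 1081/1827 = 0.5917

0.5917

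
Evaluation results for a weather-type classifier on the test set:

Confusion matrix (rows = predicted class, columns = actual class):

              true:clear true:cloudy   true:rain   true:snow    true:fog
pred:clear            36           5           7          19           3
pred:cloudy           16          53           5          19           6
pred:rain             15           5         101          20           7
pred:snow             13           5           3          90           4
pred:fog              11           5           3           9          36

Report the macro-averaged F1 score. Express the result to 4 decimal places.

0.6164

Per-class F1 score (2·TP/(2·TP+FP+FN)):
  clear: TP=36, FP=5+7+19+3=34, FN=16+15+13+11=55 → 72/161 = 0.44720
  cloudy: TP=53, FP=16+5+19+6=46, FN=5+5+5+5=20 → 106/172 = 0.61628
  rain: TP=101, FP=15+5+20+7=47, FN=7+5+3+3=18 → 202/267 = 0.75655
  snow: TP=90, FP=13+5+3+4=25, FN=19+19+20+9=67 → 180/272 = 0.66176
  fog: TP=36, FP=11+5+3+9=28, FN=3+6+7+4=20 → 72/120 = 0.60000
Macro-F1 score = mean = (0.44720 + 0.61628 + 0.75655 + 0.66176 + 0.60000) / 5 = 0.6164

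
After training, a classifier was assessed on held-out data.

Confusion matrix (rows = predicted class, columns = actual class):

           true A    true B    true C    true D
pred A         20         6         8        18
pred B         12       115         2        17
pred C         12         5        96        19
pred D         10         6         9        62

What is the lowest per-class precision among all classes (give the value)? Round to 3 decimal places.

Per-class precision (TP/(TP+FP)):
  A: TP=20, FP=6+8+18=32 → 20/52 = 0.3846
  B: TP=115, FP=12+2+17=31 → 115/146 = 0.7877
  C: TP=96, FP=12+5+19=36 → 96/132 = 0.7273
  D: TP=62, FP=10+6+9=25 → 62/87 = 0.7126
Lowest is class 'A' with precision = 0.385.

0.385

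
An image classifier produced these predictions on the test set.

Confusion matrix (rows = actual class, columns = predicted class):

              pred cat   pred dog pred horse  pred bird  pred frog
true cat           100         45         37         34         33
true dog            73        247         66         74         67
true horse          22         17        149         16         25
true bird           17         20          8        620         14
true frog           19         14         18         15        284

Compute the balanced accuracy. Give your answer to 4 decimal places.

Balanced accuracy = mean of per-class recall.
  cat: recall = 100/249 = 0.40161
  dog: recall = 247/527 = 0.46869
  horse: recall = 149/229 = 0.65066
  bird: recall = 620/679 = 0.91311
  frog: recall = 284/350 = 0.81143
Mean = (0.40161 + 0.46869 + 0.65066 + 0.91311 + 0.81143) / 5 = 0.6491

0.6491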